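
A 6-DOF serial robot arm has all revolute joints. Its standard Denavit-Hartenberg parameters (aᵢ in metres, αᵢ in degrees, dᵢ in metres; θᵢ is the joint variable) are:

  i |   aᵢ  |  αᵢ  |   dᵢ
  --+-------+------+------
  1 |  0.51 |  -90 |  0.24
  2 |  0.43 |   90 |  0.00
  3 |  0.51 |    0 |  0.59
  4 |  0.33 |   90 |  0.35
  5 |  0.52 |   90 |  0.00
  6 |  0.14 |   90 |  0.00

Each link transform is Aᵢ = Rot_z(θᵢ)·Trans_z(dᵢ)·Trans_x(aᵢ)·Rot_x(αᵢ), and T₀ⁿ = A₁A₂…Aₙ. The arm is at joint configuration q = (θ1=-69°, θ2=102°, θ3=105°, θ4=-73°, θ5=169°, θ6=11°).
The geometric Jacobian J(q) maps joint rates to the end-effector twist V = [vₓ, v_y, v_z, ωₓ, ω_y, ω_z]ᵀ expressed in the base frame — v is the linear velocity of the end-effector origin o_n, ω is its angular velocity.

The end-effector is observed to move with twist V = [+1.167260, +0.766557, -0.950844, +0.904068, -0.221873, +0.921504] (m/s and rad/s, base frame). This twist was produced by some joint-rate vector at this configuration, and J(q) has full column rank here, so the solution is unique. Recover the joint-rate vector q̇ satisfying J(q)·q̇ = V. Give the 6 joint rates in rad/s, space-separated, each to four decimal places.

o_n = [0.8357, -1.3319, -0.0253]
J₁: ẑ×o_n = [1.3319, 0.8357, -0.0000], ω = ẑ
J2: z=[0.9336, 0.3584, 0.0000] o=[0.1828, -0.4761, 0.2400] → [-0.0951, 0.2476, -1.0329, 0.9336, 0.3584, 0.0000]
J3: z=[0.3505, -0.9132, -0.2079] o=[0.1507, -0.3927, -0.1806] → [-0.3371, -0.1969, 0.2962, 0.3505, -0.9132, -0.2079]
J4: z=[0.3505, -0.9132, -0.2079] o=[0.8273, -0.7805, -0.1742] → [-0.2506, -0.0539, -0.1856, 0.3505, -0.9132, -0.2079]
J5: z=[-0.8312, -0.2011, -0.5183] o=[1.0924, -0.9831, -0.5207] → [-0.2804, 0.5448, 0.2382, -0.8312, -0.2011, -0.5183]
J6: z=[0.4264, -0.8288, -0.3624] o=[0.9069, -1.2547, -0.1179] → [-0.1047, -0.0137, -0.0919, 0.4264, -0.8288, -0.3624]
q̇ = J⁺·V = [0.8930, 0.4960, -0.5880, 0.9730, -0.3010, 0.1310]

0.8930 0.4960 -0.5880 0.9730 -0.3010 0.1310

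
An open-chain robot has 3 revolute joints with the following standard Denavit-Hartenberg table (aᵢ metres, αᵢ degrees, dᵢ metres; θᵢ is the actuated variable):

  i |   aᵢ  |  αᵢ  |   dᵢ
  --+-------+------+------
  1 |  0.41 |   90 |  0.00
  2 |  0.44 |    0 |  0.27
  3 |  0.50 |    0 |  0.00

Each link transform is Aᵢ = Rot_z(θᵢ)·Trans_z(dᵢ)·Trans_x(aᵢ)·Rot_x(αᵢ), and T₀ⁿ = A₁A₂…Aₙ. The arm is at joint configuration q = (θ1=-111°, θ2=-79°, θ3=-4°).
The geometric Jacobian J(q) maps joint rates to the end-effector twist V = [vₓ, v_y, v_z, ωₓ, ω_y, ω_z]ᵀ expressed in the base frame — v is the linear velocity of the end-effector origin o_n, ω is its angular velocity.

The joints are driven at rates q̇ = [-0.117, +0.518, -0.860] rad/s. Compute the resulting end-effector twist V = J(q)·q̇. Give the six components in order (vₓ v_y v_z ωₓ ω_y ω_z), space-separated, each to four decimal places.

o_n = [-0.4509, -0.4213, -0.9282]
J₁: ẑ×o_n = [0.4213, -0.4509, 0.0000], ω = ẑ
J2: z=[-0.9336, 0.3584, 0.0000] o=[-0.1469, -0.3828, 0.0000] → [-0.3326, -0.8665, 0.1449, -0.9336, 0.3584, 0.0000]
J3: z=[-0.9336, 0.3584, 0.0000] o=[-0.4291, -0.3644, -0.4319] → [-0.1778, -0.4633, 0.0609, -0.9336, 0.3584, 0.0000]
V = J·q̇ = [-0.0686, 0.0023, 0.0226, 0.3193, -0.1226, -0.1170]

-0.0686 0.0023 0.0226 0.3193 -0.1226 -0.1170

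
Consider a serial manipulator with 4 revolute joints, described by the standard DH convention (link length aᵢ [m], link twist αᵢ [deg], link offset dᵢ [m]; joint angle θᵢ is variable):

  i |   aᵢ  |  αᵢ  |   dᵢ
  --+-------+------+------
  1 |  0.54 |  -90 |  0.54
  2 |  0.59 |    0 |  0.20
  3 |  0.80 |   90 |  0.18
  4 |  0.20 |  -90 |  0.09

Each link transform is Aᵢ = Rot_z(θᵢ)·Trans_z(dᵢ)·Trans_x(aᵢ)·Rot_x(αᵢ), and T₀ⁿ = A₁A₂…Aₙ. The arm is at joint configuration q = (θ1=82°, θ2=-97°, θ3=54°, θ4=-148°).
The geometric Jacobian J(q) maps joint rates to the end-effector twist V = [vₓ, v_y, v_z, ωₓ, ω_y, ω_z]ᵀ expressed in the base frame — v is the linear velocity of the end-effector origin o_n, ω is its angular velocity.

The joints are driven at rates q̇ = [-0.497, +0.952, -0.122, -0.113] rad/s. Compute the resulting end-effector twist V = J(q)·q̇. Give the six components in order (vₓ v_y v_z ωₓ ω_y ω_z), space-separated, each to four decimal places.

0.5607 1.0284 -0.2714 -0.8112 0.1918 -0.5796

o_n = [-0.1506, 0.8974, 1.6213]
J₁: ẑ×o_n = [-0.8974, -0.1506, 0.0000], ω = ẑ
J2: z=[-0.9903, 0.1392, 0.0000] o=[0.0752, 0.5347, 0.5400] → [0.1505, 1.0708, -0.3278, -0.9903, 0.1392, 0.0000]
J3: z=[-0.9903, 0.1392, 0.0000] o=[-0.1329, 0.4914, 1.1256] → [0.0690, 0.4909, -0.3997, -0.9903, 0.1392, 0.0000]
J4: z=[-0.0949, -0.6754, 0.7314] o=[-0.2297, 1.0958, 1.6712] → [0.1787, 0.0532, 0.0723, -0.0949, -0.6754, 0.7314]
V = J·q̇ = [0.5607, 1.0284, -0.2714, -0.8112, 0.1918, -0.5796]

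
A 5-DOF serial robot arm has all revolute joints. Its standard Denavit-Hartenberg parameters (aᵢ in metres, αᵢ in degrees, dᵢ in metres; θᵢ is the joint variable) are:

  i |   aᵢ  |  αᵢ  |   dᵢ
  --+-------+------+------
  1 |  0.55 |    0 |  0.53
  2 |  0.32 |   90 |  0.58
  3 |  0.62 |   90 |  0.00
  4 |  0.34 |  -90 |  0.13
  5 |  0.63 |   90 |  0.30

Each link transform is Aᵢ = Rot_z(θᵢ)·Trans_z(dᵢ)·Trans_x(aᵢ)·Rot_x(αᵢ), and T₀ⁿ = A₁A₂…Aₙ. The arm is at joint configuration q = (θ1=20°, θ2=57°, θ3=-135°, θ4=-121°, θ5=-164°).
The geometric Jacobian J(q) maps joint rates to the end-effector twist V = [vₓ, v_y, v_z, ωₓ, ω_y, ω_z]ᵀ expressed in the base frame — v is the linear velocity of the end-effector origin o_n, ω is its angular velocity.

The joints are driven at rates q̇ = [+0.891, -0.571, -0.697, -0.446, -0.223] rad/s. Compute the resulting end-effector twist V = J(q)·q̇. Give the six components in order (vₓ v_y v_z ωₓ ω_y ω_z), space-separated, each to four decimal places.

o_n = [0.4505, -0.4243, 0.6077]
J₁: ẑ×o_n = [0.4243, 0.4505, -0.0000], ω = ẑ
J2: z=[0.0000, 0.0000, 1.0000] o=[0.5168, 0.1881, 0.5300] → [0.6125, -0.0663, 0.0000, 0.0000, 0.0000, 1.0000]
J3: z=[0.9744, -0.2250, 0.0000] o=[0.5888, 0.4999, 1.1100] → [0.1130, 0.4894, -0.9317, 0.9744, -0.2250, 0.0000]
J4: z=[-0.1591, -0.6890, 0.7071] o=[0.4902, 0.0727, 0.6716] → [0.3955, -0.0382, 0.0517, -0.1591, -0.6890, 0.7071]
J5: z=[-0.6382, -0.4747, -0.6061] o=[0.2134, 0.1694, 0.8873] → [-0.2271, -0.3221, 0.4915, -0.6382, -0.4747, -0.6061]
V = J·q̇ = [-0.1761, 0.1871, 0.5167, -0.4659, 0.5699, 0.1398]

-0.1761 0.1871 0.5167 -0.4659 0.5699 0.1398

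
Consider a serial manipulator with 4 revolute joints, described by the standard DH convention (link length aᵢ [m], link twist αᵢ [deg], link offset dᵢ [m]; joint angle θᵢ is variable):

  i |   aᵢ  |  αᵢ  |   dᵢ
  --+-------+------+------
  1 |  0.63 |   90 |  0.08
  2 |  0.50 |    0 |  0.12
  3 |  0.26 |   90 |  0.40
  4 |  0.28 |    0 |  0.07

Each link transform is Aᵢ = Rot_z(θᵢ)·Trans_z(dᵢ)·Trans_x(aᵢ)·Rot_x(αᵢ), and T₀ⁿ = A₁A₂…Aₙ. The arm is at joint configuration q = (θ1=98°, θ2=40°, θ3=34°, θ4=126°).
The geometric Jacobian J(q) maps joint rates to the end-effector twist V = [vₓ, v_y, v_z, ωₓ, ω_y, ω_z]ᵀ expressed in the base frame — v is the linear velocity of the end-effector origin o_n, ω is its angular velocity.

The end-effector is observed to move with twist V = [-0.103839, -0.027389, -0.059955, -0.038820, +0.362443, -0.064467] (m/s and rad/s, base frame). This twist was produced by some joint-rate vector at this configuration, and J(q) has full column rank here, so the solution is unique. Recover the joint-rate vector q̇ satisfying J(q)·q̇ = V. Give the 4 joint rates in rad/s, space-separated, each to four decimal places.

0.0400 0.0560 -0.0440 0.3790

o_n = [0.5852, 1.1997, 0.4738]
J₁: ẑ×o_n = [-1.1997, 0.5852, 0.0000], ω = ẑ
J2: z=[0.9903, 0.1392, 0.0000] o=[-0.0877, 0.6239, 0.0800] → [0.0548, -0.3900, 0.4766, 0.9903, 0.1392, 0.0000]
J3: z=[0.9903, 0.1392, 0.0000] o=[-0.0222, 1.0199, 0.4014] → [0.0101, -0.0717, 0.0936, 0.9903, 0.1392, 0.0000]
J4: z=[-0.1338, 0.9519, -0.2756] o=[0.3640, 1.1465, 0.6513] → [-0.1543, -0.0847, -0.2177, -0.1338, 0.9519, -0.2756]
q̇ = J⁺·V = [0.0400, 0.0560, -0.0440, 0.3790]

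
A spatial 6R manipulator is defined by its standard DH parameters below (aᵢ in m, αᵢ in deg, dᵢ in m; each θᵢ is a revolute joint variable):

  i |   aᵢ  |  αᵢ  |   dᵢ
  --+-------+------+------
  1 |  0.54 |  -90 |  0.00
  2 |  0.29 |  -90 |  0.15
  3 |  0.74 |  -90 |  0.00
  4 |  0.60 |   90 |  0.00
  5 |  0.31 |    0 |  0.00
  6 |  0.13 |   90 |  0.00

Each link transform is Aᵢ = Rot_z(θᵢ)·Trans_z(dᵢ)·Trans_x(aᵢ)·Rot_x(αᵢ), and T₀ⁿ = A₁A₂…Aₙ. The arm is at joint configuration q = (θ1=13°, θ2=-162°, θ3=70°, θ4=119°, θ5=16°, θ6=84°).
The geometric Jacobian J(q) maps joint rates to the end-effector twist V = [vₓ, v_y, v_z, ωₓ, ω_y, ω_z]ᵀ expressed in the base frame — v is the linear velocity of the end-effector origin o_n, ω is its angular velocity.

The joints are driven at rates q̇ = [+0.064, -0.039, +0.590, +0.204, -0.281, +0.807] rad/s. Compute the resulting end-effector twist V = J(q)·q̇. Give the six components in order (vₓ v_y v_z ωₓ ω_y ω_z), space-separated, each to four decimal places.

0.1883 0.2711 0.0479 0.2544 -0.4966 0.3720

o_n = [0.1621, -0.1879, -0.6672]
J₁: ẑ×o_n = [0.1879, 0.1621, -0.0000], ω = ẑ
J2: z=[-0.2250, 0.9744, 0.0000] o=[0.5262, 0.1215, 0.0000] → [-0.6501, -0.1501, 0.4243, -0.2250, 0.9744, 0.0000]
J3: z=[0.3011, 0.0695, 0.9511] o=[0.2237, 0.2056, 0.0896] → [0.3216, 0.1694, -0.1142, 0.3011, 0.0695, 0.9511]
J4: z=[0.9477, -0.1322, -0.2904] o=[0.1456, -0.5261, 0.1678] → [0.2086, 0.7866, 0.3227, 0.9477, -0.1322, -0.2904]
J5: z=[-0.2383, -0.8985, -0.3686] o=[0.0183, -0.2750, -0.3620] → [0.3063, -0.1258, 0.1085, -0.2383, -0.8985, -0.3686]
J6: z=[-0.2383, -0.8985, -0.3686] o=[0.0360, -0.1615, -0.6500] → [0.0058, -0.0506, 0.1196, -0.2383, -0.8985, -0.3686]
V = J·q̇ = [0.1883, 0.2711, 0.0479, 0.2544, -0.4966, 0.3720]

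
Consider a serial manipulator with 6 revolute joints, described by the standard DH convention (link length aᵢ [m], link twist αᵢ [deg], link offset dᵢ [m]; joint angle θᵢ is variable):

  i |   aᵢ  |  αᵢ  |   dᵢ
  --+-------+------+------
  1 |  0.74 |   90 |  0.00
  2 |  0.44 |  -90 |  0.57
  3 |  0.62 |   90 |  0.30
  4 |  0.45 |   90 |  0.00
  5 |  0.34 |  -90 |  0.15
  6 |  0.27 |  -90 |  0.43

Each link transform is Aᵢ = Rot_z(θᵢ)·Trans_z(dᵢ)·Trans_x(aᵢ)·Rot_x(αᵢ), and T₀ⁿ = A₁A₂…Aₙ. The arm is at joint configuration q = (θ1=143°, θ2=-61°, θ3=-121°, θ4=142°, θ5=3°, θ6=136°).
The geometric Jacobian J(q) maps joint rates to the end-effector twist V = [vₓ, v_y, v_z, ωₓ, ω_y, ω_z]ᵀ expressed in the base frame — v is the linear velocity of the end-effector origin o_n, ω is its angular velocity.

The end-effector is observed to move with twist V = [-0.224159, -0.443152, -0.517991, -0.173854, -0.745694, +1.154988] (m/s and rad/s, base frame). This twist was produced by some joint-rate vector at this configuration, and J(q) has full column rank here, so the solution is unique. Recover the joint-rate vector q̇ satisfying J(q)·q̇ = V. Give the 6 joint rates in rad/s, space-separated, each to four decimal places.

o_n = [-0.7401, 1.1455, 0.3104]
J₁: ẑ×o_n = [-1.1455, -0.7401, 0.0000], ω = ẑ
J2: z=[0.6018, 0.7986, 0.0000] o=[-0.5910, 0.4453, 0.0000] → [0.2479, -0.1868, 0.5405, 0.6018, 0.7986, 0.0000]
J3: z=[-0.6985, 0.5264, 0.4848] o=[-0.4183, 1.0289, -0.3848] → [0.3094, 0.3296, 0.0879, -0.6985, 0.5264, 0.4848]
J4: z=[0.0219, -0.6614, 0.7497] o=[-0.1844, 1.5181, 0.0399] → [0.1004, -0.4226, -0.3757, 0.0219, -0.6614, 0.7497]
J5: z=[-0.1101, 0.7437, 0.6594] o=[-0.6316, 1.4745, 0.0145] → [0.4370, -0.0390, 0.1170, -0.1101, 0.7437, 0.6594]
J6: z=[0.0739, -0.6554, 0.7516] o=[-0.9851, 1.5413, 0.1075] → [0.1645, 0.1691, 0.1313, 0.0739, -0.6554, 0.7516]
q̇ = J⁺·V = [0.2910, -0.7620, -0.4970, 0.5070, 0.8280, 0.2380]

0.2910 -0.7620 -0.4970 0.5070 0.8280 0.2380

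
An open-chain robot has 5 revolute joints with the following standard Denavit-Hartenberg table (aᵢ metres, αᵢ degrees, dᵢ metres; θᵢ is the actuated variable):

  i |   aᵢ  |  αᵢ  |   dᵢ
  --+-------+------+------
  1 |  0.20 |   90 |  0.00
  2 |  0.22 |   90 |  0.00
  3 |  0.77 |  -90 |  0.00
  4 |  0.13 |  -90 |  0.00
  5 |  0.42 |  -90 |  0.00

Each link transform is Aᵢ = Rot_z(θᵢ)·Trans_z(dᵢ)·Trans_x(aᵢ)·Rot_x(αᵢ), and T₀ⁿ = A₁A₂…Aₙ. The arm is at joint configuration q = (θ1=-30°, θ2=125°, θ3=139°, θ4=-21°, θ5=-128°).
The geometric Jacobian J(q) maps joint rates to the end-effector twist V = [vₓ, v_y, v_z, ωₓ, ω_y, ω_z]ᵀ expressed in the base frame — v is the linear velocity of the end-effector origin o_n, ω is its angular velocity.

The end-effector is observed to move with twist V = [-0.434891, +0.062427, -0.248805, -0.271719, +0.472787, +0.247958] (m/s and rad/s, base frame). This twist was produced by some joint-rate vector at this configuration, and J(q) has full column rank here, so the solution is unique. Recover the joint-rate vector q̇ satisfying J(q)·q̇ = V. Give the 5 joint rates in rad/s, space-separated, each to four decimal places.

o_n = [0.2944, -0.3740, -0.4259]
J₁: ẑ×o_n = [0.3740, 0.2944, -0.0000], ω = ẑ
J2: z=[-0.5000, -0.8660, 0.0000] o=[0.1732, -0.1000, 0.0000] → [0.3688, -0.2130, 0.2420, -0.5000, -0.8660, 0.0000]
J3: z=[0.7094, -0.4096, 0.5736] o=[0.0639, -0.0369, 0.1802] → [0.4416, 0.5622, -0.1447, 0.7094, -0.4096, 0.5736]
J4: z=[0.7032, 0.4654, -0.5374] o=[0.1000, -0.6411, -0.2958] → [0.0830, -0.0130, 0.0973, 0.7032, 0.4654, -0.5374]
J5: z=[-0.6455, 0.1012, -0.7570] o=[0.1387, -0.7554, -0.3441] → [0.2805, -0.1707, -0.2620, -0.6455, 0.1012, -0.7570]
q̇ = J⁺·V = [0.0240, -0.8210, -0.2150, -0.7110, 0.0460]

0.0240 -0.8210 -0.2150 -0.7110 0.0460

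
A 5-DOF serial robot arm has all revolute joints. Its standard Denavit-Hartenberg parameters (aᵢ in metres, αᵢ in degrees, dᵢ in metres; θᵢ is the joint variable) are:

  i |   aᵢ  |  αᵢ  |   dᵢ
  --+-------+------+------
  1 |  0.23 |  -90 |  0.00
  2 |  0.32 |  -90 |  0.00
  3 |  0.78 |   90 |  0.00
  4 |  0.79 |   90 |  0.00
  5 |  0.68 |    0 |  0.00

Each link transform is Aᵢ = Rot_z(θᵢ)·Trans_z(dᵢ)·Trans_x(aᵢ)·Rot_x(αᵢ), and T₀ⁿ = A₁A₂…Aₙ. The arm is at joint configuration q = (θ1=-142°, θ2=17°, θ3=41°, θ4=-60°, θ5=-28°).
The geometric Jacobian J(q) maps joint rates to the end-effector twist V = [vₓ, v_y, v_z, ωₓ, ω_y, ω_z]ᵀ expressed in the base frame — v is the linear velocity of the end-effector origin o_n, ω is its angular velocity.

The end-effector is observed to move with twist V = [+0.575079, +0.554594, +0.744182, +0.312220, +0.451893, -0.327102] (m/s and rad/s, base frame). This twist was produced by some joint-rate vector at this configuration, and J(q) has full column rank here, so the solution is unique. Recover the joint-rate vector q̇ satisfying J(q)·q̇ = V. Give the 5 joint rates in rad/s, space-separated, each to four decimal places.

0.1850 -0.1290 0.7830 -0.2570 0.2800

o_n = [-2.1252, -0.1264, 0.7937]
J₁: ẑ×o_n = [0.1264, -2.1252, 0.0000], ω = ẑ
J2: z=[0.6157, -0.7880, 0.0000] o=[-0.1812, -0.1416, 0.0000] → [-0.6254, -0.4886, -1.5225, 0.6157, -0.7880, 0.0000]
J3: z=[0.2304, 0.1800, -0.9563] o=[-0.4224, -0.3300, -0.0936] → [0.3544, 1.4240, 0.3534, 0.2304, 0.1800, -0.9563]
J4: z=[-0.0297, -0.9810, -0.1918] o=[-1.1810, -0.2733, -0.2657] → [-1.0110, 0.2126, -0.9305, -0.0297, -0.9810, -0.1918]
J5: z=[0.7271, -0.1529, 0.6692] o=[-1.7229, -0.3678, 0.3014] → [-0.2368, -0.6272, 0.1140, 0.7271, -0.1529, 0.6692]
q̇ = J⁺·V = [0.1850, -0.1290, 0.7830, -0.2570, 0.2800]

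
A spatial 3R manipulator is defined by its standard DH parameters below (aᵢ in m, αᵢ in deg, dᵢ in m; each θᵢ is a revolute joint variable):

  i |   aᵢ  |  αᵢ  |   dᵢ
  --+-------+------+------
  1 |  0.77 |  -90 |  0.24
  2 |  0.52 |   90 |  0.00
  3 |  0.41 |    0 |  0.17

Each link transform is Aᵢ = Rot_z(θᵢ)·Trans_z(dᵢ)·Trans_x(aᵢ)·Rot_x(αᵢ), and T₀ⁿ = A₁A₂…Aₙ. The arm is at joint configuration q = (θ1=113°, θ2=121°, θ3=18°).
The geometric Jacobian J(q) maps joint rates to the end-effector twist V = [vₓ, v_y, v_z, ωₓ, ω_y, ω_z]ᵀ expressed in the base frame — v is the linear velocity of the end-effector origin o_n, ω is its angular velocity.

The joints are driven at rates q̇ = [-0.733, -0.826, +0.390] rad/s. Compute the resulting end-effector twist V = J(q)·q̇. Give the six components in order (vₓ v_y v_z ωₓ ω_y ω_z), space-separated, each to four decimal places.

-0.1646 0.8371 -0.2244 0.6297 0.6305 -0.9339

o_n = [-0.2913, 0.3620, -0.6275]
J₁: ẑ×o_n = [-0.3620, -0.2913, 0.0000], ω = ẑ
J2: z=[-0.9205, -0.3907, 0.0000] o=[-0.3009, 0.7088, 0.2400] → [0.3390, -0.7986, 0.3229, -0.9205, -0.3907, 0.0000]
J3: z=[-0.3349, 0.7890, -0.5150] o=[-0.1962, 0.4623, -0.2057] → [-0.3844, -0.0923, 0.1086, -0.3349, 0.7890, -0.5150]
V = J·q̇ = [-0.1646, 0.8371, -0.2244, 0.6297, 0.6305, -0.9339]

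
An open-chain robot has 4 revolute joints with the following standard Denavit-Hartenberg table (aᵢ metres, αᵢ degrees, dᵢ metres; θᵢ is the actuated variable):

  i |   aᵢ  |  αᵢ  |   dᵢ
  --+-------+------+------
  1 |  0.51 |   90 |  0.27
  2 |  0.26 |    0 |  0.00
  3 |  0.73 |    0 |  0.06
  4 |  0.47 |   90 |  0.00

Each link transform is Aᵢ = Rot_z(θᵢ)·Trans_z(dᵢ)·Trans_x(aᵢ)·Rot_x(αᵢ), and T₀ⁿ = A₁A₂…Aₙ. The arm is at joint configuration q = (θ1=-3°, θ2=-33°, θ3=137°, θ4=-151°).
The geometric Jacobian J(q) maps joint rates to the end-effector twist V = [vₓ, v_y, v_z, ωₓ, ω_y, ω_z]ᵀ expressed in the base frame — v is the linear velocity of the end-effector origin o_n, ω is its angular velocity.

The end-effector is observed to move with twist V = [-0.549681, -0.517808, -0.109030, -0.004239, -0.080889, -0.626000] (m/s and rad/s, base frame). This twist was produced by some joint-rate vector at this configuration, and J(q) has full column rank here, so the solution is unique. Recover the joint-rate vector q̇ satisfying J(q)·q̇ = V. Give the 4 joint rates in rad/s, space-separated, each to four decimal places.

-0.6260 -0.0400 0.7550 -0.6340

o_n = [0.8677, -0.1056, 0.4930]
J₁: ẑ×o_n = [0.1056, 0.8677, -0.0000], ω = ẑ
J2: z=[-0.0523, -0.9986, 0.0000] o=[0.5093, -0.0267, 0.2700] → [-0.2227, 0.0117, 0.3620, -0.0523, -0.9986, 0.0000]
J3: z=[-0.0523, -0.9986, 0.0000] o=[0.7271, -0.0381, 0.1284] → [-0.3641, 0.0191, 0.1439, -0.0523, -0.9986, 0.0000]
J4: z=[-0.0523, -0.9986, 0.0000] o=[0.5476, -0.0888, 0.8367] → [0.3433, -0.0180, 0.3205, -0.0523, -0.9986, 0.0000]
q̇ = J⁺·V = [-0.6260, -0.0400, 0.7550, -0.6340]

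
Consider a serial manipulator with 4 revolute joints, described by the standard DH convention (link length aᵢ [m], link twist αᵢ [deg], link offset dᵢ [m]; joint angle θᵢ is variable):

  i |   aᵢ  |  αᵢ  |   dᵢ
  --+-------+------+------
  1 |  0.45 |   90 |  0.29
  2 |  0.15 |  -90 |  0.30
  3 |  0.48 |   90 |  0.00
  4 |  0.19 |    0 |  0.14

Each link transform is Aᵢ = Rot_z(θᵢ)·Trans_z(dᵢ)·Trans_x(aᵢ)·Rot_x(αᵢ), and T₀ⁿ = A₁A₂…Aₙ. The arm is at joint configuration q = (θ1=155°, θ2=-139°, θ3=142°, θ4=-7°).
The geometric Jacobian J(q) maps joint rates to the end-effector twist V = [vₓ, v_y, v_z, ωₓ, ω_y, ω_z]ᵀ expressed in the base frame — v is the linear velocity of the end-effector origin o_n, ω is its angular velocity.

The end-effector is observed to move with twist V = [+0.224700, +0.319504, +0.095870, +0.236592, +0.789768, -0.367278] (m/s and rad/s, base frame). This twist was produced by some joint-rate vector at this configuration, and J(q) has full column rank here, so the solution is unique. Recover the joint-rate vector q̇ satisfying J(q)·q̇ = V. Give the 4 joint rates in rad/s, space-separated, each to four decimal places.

-0.6870 0.4320 -0.1630 -0.4870

o_n = [-0.6867, 0.0753, 0.4982]
J₁: ẑ×o_n = [-0.0753, -0.6867, 0.0000], ω = ẑ
J2: z=[0.4226, 0.9063, 0.0000] o=[-0.4078, 0.1902, 0.2900] → [0.1887, -0.0880, 0.2042, 0.4226, 0.9063, 0.0000]
J3: z=[-0.5946, 0.2773, -0.7547] o=[-0.1785, 0.4142, 0.1916] → [-0.1708, 0.5658, 0.3424, -0.5946, 0.2773, -0.7547]
J4: z=[0.0881, -0.9105, -0.4039] o=[-0.5621, 0.2670, 0.4397] → [-0.1306, 0.0452, -0.1304, 0.0881, -0.9105, -0.4039]
q̇ = J⁺·V = [-0.6870, 0.4320, -0.1630, -0.4870]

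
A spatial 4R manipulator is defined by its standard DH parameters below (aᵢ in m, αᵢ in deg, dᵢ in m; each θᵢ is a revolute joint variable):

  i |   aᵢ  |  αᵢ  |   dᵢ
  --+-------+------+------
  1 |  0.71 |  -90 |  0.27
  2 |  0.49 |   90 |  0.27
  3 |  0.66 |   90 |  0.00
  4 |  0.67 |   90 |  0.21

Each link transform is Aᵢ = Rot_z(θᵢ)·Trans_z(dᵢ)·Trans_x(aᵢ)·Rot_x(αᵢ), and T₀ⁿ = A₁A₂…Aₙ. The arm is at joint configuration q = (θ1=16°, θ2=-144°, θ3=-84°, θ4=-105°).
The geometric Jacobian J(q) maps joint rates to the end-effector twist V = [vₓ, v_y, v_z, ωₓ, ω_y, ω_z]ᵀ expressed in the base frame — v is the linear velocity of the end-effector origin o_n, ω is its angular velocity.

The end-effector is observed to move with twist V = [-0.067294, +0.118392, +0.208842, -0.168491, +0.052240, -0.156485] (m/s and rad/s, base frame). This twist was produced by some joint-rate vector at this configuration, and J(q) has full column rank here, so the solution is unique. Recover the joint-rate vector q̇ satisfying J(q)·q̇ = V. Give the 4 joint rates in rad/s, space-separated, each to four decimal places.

o_n = [0.8550, -0.0002, 0.9887]
J₁: ẑ×o_n = [0.0002, 0.8550, -0.0000], ω = ẑ
J2: z=[-0.2756, 0.9613, 0.0000] o=[0.6825, 0.1957, 0.2700] → [0.6909, 0.1981, -0.1118, -0.2756, 0.9613, 0.0000]
J3: z=[-0.5650, -0.1620, -0.8090] o=[0.2270, 0.3460, 0.5580] → [-0.3499, -0.2647, 0.2973, -0.5650, -0.1620, -0.8090]
J4: z=[0.8022, 0.1213, -0.5846] o=[0.3543, -0.3004, 0.5986] → [0.2228, -0.6057, 0.1801, 0.8022, 0.1213, -0.5846]
q̇ = J⁺·V = [0.4730, 0.1230, 0.5960, 0.2520]

0.4730 0.1230 0.5960 0.2520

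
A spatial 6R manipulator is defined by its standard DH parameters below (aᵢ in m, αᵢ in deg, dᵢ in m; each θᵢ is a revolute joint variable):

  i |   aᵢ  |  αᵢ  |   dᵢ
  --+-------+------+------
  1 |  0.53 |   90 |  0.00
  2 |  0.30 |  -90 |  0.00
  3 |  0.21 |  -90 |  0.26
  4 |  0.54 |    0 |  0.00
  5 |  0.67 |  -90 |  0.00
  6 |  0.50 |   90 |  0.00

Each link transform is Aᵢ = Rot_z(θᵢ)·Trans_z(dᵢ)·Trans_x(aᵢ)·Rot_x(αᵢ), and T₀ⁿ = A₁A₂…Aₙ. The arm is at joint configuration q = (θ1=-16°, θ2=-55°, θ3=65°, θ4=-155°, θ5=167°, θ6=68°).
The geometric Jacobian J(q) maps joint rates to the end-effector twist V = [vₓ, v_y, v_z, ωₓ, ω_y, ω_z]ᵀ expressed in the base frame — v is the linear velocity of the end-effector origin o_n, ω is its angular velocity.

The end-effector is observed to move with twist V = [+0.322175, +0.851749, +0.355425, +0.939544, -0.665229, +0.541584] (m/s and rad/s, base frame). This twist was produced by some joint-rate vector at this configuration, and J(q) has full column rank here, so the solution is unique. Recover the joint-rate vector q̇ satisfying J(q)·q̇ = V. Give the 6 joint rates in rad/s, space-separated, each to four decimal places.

0.3000 0.3650 0.2490 -0.5300 0.1380 -0.7970

o_n = [1.3666, -0.0685, -0.6057]
J₁: ẑ×o_n = [0.0685, 1.3666, -0.0000], ω = ẑ
J2: z=[-0.2756, -0.9613, 0.0000] o=[0.5095, -0.1461, 0.0000] → [0.5822, -0.1670, 0.8025, -0.2756, -0.9613, 0.0000]
J3: z=[0.7874, -0.2258, 0.5736] o=[0.6749, -0.1935, -0.2457] → [0.0096, 0.6802, 0.2546, 0.7874, -0.2258, 0.5736]
J4: z=[-0.3832, 0.5495, 0.7424] o=[0.9810, -0.0833, -0.1693] → [-0.2508, 0.1190, -0.2176, -0.3832, 0.5495, 0.7424]
J5: z=[-0.3832, 0.5495, 0.7424] o=[0.9244, -0.5285, 0.1310] → [-0.7464, 0.0460, -0.4193, -0.3832, 0.5495, 0.7424]
J6: z=[-0.8706, 0.0536, -0.4891] o=[1.1311, 0.0301, -0.1758] → [-0.0713, -0.4894, 0.0732, -0.8706, 0.0536, -0.4891]
q̇ = J⁺·V = [0.3000, 0.3650, 0.2490, -0.5300, 0.1380, -0.7970]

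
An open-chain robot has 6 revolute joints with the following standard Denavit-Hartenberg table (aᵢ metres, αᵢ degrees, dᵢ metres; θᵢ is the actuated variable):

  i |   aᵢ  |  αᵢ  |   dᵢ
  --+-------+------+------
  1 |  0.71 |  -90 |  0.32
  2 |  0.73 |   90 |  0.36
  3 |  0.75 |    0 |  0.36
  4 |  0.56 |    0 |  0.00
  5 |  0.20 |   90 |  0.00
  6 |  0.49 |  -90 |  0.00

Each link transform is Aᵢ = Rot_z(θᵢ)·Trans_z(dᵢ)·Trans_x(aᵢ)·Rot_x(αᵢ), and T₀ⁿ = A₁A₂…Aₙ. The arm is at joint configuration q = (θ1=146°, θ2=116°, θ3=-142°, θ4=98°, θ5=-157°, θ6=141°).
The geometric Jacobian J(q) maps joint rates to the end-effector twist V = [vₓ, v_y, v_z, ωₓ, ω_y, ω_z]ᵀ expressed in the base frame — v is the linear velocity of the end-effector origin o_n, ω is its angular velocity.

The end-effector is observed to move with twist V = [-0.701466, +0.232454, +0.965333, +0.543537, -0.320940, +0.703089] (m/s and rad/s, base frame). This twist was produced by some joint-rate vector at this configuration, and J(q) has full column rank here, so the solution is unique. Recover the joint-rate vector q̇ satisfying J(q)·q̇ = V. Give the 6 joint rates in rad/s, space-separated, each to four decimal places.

o_n = [-0.5177, 1.0193, -0.6117]
J₁: ẑ×o_n = [-1.0193, -0.5177, 0.0000], ω = ẑ
J2: z=[-0.5592, -0.8290, 0.0000] o=[-0.5886, 0.3970, 0.3200] → [0.7724, -0.5210, -0.2892, -0.5592, -0.8290, 0.0000]
J3: z=[-0.7451, 0.5026, -0.4384] o=[-0.5246, -0.0804, -0.3361] → [0.3436, -0.2084, -0.8229, -0.7451, 0.5026, -0.4384]
J4: z=[-0.7451, 0.5026, -0.4384] o=[-0.7495, 0.6282, 0.0373] → [-0.1547, -0.5851, -0.4079, -0.7451, 0.5026, -0.4384]
J5: z=[-0.7451, 0.5026, -0.4384] o=[-0.3855, 0.8520, -0.3248] → [-0.0708, -0.1558, -0.0582, -0.7451, 0.5026, -0.4384]
J6: z=[-0.3918, -0.8618, -0.3221] o=[-0.4935, 0.8383, -0.1570] → [0.4502, -0.1703, -0.0918, -0.3918, -0.8618, -0.3221]
q̇ = J⁺·V = [0.3890, -0.0220, -0.9200, -0.6090, 0.8250, -0.0170]

0.3890 -0.0220 -0.9200 -0.6090 0.8250 -0.0170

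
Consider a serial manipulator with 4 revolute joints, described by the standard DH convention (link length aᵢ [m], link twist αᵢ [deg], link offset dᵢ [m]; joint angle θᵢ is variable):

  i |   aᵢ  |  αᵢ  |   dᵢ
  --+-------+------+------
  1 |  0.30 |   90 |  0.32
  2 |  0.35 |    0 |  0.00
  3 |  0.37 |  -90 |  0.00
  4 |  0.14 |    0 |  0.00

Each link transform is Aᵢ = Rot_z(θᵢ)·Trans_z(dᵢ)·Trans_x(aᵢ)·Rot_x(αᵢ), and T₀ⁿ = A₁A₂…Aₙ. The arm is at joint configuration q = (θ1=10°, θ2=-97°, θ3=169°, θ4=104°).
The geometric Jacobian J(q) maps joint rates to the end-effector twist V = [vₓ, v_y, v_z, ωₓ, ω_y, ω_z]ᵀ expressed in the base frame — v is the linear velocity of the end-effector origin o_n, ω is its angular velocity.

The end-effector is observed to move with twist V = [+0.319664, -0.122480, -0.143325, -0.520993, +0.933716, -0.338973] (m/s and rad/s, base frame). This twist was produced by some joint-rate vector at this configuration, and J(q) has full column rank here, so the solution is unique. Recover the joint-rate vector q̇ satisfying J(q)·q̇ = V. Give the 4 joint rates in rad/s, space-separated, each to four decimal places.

o_n = [0.3321, 0.1965, 0.2923]
J₁: ẑ×o_n = [-0.1965, 0.3321, 0.0000], ω = ẑ
J2: z=[0.1736, -0.9848, 0.0000] o=[0.2954, 0.0521, 0.3200] → [0.0273, 0.0048, 0.0612, 0.1736, -0.9848, 0.0000]
J3: z=[0.1736, -0.9848, 0.0000] o=[0.2534, 0.0447, -0.0274] → [-0.3148, -0.0555, 0.1039, 0.1736, -0.9848, 0.0000]
J4: z=[-0.9366, -0.1651, 0.3090] o=[0.3660, 0.0645, 0.3245] → [-0.0355, -0.0406, -0.1292, -0.9366, -0.1651, 0.3090]
q̇ = J⁺·V = [-0.4530, -0.2170, -0.7930, 0.3690]

-0.4530 -0.2170 -0.7930 0.3690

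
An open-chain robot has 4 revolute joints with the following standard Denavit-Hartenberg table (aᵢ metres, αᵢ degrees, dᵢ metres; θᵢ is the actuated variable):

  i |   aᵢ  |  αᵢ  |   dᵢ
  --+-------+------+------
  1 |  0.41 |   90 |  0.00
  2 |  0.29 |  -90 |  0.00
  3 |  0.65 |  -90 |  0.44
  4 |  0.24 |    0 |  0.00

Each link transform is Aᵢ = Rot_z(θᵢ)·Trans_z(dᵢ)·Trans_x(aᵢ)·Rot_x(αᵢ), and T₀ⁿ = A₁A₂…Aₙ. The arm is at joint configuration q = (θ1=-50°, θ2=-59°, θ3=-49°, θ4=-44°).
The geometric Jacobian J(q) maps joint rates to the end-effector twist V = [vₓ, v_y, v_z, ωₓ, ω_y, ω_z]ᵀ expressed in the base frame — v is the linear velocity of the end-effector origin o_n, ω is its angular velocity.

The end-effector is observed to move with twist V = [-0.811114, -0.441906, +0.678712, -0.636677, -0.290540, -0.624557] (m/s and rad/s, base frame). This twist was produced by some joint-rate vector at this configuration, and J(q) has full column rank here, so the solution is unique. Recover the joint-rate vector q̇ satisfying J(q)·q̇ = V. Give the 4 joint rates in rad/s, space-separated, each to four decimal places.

-0.6110 0.6010 -0.1670 -0.1120

o_n = [0.3969, -1.4389, -0.3987]
J₁: ẑ×o_n = [1.4389, 0.3969, -0.0000], ω = ẑ
J2: z=[-0.7660, -0.6428, 0.0000] o=[0.2635, -0.3141, 0.0000] → [0.2563, -0.3054, 0.9474, -0.7660, -0.6428, 0.0000]
J3: z=[0.5510, -0.6566, 0.5150] o=[0.3596, -0.4285, -0.2486] → [0.6190, 0.1020, -0.5322, 0.5510, -0.6566, 0.5150]
J4: z=[0.7524, 0.1239, -0.6469] o=[0.3674, -1.2010, -0.3875] → [-0.1553, -0.0107, -0.1827, 0.7524, 0.1239, -0.6469]
q̇ = J⁺·V = [-0.6110, 0.6010, -0.1670, -0.1120]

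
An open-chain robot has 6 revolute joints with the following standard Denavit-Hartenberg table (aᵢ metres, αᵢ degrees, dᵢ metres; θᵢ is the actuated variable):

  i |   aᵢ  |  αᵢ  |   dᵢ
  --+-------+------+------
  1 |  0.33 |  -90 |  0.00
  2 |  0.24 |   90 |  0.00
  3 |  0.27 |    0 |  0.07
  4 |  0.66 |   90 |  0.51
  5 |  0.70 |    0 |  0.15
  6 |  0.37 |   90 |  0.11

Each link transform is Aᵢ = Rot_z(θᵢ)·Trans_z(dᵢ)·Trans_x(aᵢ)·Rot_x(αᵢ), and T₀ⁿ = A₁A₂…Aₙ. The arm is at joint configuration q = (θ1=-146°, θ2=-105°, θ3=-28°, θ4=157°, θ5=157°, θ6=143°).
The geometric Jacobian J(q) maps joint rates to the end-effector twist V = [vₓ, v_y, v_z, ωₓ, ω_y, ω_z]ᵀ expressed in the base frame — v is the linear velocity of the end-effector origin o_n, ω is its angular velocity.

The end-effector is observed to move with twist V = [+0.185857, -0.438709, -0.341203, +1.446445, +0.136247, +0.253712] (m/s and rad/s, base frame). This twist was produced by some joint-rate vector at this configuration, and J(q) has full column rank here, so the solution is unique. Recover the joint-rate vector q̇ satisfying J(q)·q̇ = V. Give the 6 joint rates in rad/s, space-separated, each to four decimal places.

o_n = [0.3800, 0.0238, 0.3973]
J₁: ẑ×o_n = [-0.0238, 0.3800, 0.0000], ω = ẑ
J2: z=[0.5592, -0.8290, 0.0000] o=[-0.2736, -0.1845, 0.0000] → [-0.3294, -0.2222, 0.6584, 0.5592, -0.8290, 0.0000]
J3: z=[0.8008, 0.5401, -0.2588] o=[-0.2221, -0.1498, 0.2318] → [0.1343, -0.2884, -0.1862, 0.8008, 0.5401, -0.2588]
J4: z=[0.8008, 0.5401, -0.2588] o=[-0.1858, 0.0276, 0.4440] → [-0.0262, -0.1091, -0.3087, 0.8008, 0.5401, -0.2588]
J5: z=[0.5187, -0.4093, 0.7507] o=[0.4203, -0.1823, -0.0892] → [-0.3538, -0.2826, 0.0904, 0.5187, -0.4093, 0.7507]
J6: z=[0.5187, -0.4093, 0.7507] o=[0.5242, 0.3779, 0.3443] → [0.2441, -0.1357, -0.2427, 0.5187, -0.4093, 0.7507]
q̇ = J⁺·V = [-0.0820, 0.1660, 0.6720, 0.4730, 0.0750, 0.7670]

-0.0820 0.1660 0.6720 0.4730 0.0750 0.7670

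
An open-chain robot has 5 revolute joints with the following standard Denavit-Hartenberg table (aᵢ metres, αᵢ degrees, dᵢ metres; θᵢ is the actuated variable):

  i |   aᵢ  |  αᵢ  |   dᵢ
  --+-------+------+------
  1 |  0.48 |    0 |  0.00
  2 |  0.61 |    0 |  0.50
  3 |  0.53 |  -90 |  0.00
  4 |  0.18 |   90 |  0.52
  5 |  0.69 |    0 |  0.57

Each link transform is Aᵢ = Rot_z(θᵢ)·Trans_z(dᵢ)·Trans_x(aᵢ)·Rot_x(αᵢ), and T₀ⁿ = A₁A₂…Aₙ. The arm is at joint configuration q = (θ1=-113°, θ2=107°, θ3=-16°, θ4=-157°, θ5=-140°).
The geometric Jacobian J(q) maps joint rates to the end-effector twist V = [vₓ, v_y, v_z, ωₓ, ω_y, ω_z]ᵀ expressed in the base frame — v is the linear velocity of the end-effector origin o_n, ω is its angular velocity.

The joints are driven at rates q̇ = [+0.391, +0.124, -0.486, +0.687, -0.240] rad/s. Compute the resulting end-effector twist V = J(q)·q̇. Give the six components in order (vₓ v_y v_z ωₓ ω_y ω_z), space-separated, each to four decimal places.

o_n = [1.0302, -0.6700, -0.1609]
J₁: ẑ×o_n = [0.6700, 1.0302, -0.0000], ω = ẑ
J2: z=[0.0000, 0.0000, 1.0000] o=[-0.1876, -0.4418, 0.0000] → [0.2282, 1.2177, -0.0000, 0.0000, 0.0000, 1.0000]
J3: z=[0.0000, 0.0000, 1.0000] o=[0.4191, -0.5056, 0.5000] → [0.1644, 0.6111, -0.0000, 0.0000, 0.0000, 1.0000]
J4: z=[0.3746, 0.9272, 0.0000] o=[0.9105, -0.7041, 0.5000] → [-0.6128, 0.2476, -0.0981, 0.3746, 0.9272, 0.0000]
J5: z=[-0.3623, 0.1464, -0.9205] o=[0.9517, -0.1599, 0.5703] → [-0.5765, -0.3371, 0.1733, -0.3623, 0.1464, -0.9205]
V = J·q̇ = [-0.0722, 0.5078, -0.1090, 0.3443, 0.6018, 0.2499]

-0.0722 0.5078 -0.1090 0.3443 0.6018 0.2499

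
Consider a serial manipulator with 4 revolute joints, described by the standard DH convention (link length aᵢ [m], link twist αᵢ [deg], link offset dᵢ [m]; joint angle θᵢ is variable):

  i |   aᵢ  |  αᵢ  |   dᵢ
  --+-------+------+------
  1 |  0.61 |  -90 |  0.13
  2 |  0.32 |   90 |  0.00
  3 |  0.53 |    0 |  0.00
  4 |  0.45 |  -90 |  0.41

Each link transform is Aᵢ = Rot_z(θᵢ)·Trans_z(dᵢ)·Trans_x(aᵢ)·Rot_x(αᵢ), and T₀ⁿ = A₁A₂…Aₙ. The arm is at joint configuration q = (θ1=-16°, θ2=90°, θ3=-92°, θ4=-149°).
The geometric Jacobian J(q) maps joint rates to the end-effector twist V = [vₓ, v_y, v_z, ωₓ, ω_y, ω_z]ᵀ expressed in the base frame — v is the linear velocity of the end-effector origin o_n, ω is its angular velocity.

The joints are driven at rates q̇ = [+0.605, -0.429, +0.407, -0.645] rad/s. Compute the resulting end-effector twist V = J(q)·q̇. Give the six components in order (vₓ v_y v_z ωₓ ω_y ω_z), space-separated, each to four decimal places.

0.2958 0.6033 -0.1334 -0.3470 -0.3468 0.6050

o_n = [0.9430, -0.4120, 0.0467]
J₁: ẑ×o_n = [0.4120, 0.9430, -0.0000], ω = ẑ
J2: z=[0.2756, 0.9613, 0.0000] o=[0.5864, -0.1681, 0.1300] → [-0.0801, 0.0230, -0.4100, 0.2756, 0.9613, 0.0000]
J3: z=[0.9613, -0.2756, 0.0000] o=[0.5864, -0.1681, -0.1900] → [-0.0652, -0.2275, -0.1361, 0.9613, -0.2756, 0.0000]
J4: z=[0.9613, -0.2756, 0.0000] o=[0.4404, -0.6773, -0.1715] → [-0.0601, -0.2097, 0.3936, 0.9613, -0.2756, 0.0000]
V = J·q̇ = [0.2958, 0.6033, -0.1334, -0.3470, -0.3468, 0.6050]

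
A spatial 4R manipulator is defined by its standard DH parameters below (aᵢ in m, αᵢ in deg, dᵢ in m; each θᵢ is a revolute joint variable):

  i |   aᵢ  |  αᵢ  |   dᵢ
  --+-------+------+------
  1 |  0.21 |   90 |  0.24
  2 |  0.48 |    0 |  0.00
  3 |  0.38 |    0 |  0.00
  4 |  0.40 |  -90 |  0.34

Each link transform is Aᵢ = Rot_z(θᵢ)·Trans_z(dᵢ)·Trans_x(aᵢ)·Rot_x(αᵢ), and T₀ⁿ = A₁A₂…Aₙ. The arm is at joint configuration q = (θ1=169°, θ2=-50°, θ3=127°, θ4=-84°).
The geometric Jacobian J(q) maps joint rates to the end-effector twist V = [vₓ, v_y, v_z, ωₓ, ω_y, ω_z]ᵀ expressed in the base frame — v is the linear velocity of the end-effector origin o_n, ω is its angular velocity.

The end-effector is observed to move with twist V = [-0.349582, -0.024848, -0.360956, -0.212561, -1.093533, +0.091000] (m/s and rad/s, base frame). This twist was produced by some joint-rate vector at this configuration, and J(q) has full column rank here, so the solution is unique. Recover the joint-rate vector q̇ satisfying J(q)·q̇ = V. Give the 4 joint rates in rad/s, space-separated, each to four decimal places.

0.0910 0.4190 -0.9800 -0.5530

o_n = [-0.9178, 0.5248, 0.1938]
J₁: ẑ×o_n = [-0.5248, -0.9178, 0.0000], ω = ẑ
J2: z=[0.1908, 0.9816, 0.0000] o=[-0.2061, 0.0401, 0.2400] → [-0.0453, 0.0088, 0.7910, 0.1908, 0.9816, 0.0000]
J3: z=[0.1908, 0.9816, 0.0000] o=[-0.5090, 0.0989, -0.1277] → [0.3156, -0.0613, 0.4825, 0.1908, 0.9816, 0.0000]
J4: z=[0.1908, 0.9816, 0.0000] o=[-0.5929, 0.1153, 0.2426] → [-0.0479, 0.0093, 0.3970, 0.1908, 0.9816, 0.0000]
q̇ = J⁺·V = [0.0910, 0.4190, -0.9800, -0.5530]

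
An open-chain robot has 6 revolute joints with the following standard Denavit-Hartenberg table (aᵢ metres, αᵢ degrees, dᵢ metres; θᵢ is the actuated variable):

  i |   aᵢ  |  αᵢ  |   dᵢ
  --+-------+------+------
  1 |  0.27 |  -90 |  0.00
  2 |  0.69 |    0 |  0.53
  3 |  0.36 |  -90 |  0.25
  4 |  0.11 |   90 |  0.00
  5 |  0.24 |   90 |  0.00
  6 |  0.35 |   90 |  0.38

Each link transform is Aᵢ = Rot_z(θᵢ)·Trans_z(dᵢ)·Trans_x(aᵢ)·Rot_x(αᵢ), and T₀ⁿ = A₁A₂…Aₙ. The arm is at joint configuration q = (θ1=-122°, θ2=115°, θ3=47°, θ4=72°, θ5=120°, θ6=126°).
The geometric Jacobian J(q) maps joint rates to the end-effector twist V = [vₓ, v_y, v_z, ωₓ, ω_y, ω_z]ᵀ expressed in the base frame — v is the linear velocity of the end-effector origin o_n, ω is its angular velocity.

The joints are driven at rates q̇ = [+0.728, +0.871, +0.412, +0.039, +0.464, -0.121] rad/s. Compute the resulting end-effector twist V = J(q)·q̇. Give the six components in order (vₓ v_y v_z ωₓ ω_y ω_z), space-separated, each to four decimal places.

o_n = [0.8257, 0.4416, -0.6512]
J₁: ẑ×o_n = [-0.4416, 0.8257, 0.0000], ω = ẑ
J2: z=[0.8480, -0.5299, 0.0000] o=[-0.1431, -0.2290, 0.0000] → [0.3451, 0.5522, 1.0820, 0.8480, -0.5299, 0.0000]
J3: z=[0.8480, -0.5299, 0.0000] o=[0.4609, -0.2625, -0.6254] → [0.0137, 0.0219, 0.7904, 0.8480, -0.5299, 0.0000]
J4: z=[0.1638, 0.2621, 0.9511] o=[0.8544, -0.1047, -0.7366] → [-0.4971, -0.0413, 0.0970, 0.1638, 0.2621, 0.9511]
J5: z=[0.7414, 0.6033, -0.2939] o=[0.7828, -0.0218, -0.7471] → [0.1941, -0.0837, 0.3177, 0.7414, 0.6033, -0.2939]
J6: z=[-0.4817, 0.7833, 0.3928] o=[0.8949, -0.0577, -0.5380] → [-0.2848, -0.0817, -0.1863, -0.4817, 0.7833, 0.3928]
V = J·q̇ = [0.0899, 1.0605, 1.4418, 1.4967, -0.4845, 0.5812]

0.0899 1.0605 1.4418 1.4967 -0.4845 0.5812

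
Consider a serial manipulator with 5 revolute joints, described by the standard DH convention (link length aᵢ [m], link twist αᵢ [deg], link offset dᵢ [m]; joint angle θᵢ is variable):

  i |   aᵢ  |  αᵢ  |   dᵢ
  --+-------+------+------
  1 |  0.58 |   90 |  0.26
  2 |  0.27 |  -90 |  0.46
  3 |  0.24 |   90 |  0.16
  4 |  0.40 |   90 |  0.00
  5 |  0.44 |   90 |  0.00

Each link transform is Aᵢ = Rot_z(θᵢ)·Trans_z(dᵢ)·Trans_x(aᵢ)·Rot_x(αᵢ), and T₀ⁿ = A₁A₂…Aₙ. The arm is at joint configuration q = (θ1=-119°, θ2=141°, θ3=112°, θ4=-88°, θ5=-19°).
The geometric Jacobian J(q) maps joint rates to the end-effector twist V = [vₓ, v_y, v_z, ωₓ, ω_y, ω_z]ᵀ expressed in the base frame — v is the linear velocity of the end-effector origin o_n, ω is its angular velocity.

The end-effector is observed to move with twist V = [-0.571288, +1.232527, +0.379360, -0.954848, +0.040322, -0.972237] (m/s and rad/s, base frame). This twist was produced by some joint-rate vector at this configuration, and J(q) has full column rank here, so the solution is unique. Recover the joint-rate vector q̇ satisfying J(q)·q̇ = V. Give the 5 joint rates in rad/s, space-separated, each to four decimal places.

-0.9160 0.9400 -0.2330 -0.3090 -0.2170

o_n = [-0.6989, -0.7149, 0.7925]
J₁: ẑ×o_n = [0.7149, -0.6989, 0.0000], ω = ẑ
J2: z=[-0.8746, 0.4848, 0.0000] o=[-0.2812, -0.5073, 0.2600] → [0.2582, 0.4657, 0.3841, -0.8746, 0.4848, 0.0000]
J3: z=[0.3051, 0.5504, -0.7771] o=[-0.5818, -0.1007, 0.4299] → [-0.2777, -0.0196, -0.1229, 0.3051, 0.5504, -0.7771]
J4: z=[0.6770, 0.4486, 0.5835] o=[-0.3722, -0.1817, 0.2490] → [0.5549, -0.5586, -0.2144, 0.6770, 0.4486, 0.5835]
J5: z=[-0.6800, 0.6845, 0.2627] o=[-0.4848, -0.4115, 0.5564] → [0.2413, 0.1043, 0.3528, -0.6800, 0.6845, 0.2627]
q̇ = J⁺·V = [-0.9160, 0.9400, -0.2330, -0.3090, -0.2170]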